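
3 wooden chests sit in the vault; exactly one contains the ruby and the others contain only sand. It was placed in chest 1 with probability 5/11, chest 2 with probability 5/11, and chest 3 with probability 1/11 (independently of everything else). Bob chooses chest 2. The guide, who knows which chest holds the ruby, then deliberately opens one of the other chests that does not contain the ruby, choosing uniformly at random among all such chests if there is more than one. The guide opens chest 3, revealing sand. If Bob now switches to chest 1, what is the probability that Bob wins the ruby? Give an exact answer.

Consider each possible location of the ruby in turn.
If it is in chest 1 (prior 5/11): the guide has no choice, probability 1; weight (5/11)·1 = 5/11.
If it is in chest 2 (prior 5/11): the guide has 2 equally likely choices, so probability 1/2; weight (5/11)·(1/2) = 5/22.
If it is in chest 3 (prior 1/11): the guide opened chest 3, so this case is ruled out; weight (1/11)·0 = 0.
The weights sum to 15/22.
So P(the ruby in chest 1 | the guide opened chest 3) = (5/11) / (15/22) = 2/3.

2/3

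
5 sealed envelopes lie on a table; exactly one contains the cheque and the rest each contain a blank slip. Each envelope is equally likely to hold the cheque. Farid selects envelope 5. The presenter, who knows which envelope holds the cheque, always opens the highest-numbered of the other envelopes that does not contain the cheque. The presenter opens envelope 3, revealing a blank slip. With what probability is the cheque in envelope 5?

Consider each possible location of the cheque in turn.
If it is in any of envelopes 1, 2, and 5 (prior 1/5 each): the presenter would have opened envelope 4 instead, probability 0; weight (1/5)·0 = 0 each.
If it is in envelope 3 (prior 1/5): the presenter opened envelope 3, so this case is ruled out; weight (1/5)·0 = 0.
If it is in envelope 4 (prior 1/5): envelope 3 is the highest-numbered option available, probability 1; weight (1/5)·1 = 1/5.
The weights sum to 1/5.
So P(the cheque in envelope 5 | the presenter opened envelope 3) = 0 / (1/5) = 0.

0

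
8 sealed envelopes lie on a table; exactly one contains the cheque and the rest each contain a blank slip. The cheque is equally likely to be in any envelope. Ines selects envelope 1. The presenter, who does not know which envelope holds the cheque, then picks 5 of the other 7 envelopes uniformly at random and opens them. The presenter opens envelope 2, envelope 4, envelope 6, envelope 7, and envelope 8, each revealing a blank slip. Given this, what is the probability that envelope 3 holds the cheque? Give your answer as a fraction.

Consider each possible location of the cheque in turn.
If it is in any of envelopes 1, 3, and 5 (prior 1/8 each): the presenter picks exactly this set with probability 1/21 regardless, and none is the prize; weight (1/8)·(1/21) = 1/168 each.
If it is in any of envelopes 2, 4, 6, 7, and 8 (prior 1/8 each): that envelope was opened and seen not to hold the prize — ruled out; weight (1/8)·0 = 0 each.
The weights sum to 1/56.
So P(the cheque in envelope 3 | the presenter opened envelope 2, envelope 4, envelope 6, envelope 7, and envelope 8) = (1/168) / (1/56) = 1/3.

1/3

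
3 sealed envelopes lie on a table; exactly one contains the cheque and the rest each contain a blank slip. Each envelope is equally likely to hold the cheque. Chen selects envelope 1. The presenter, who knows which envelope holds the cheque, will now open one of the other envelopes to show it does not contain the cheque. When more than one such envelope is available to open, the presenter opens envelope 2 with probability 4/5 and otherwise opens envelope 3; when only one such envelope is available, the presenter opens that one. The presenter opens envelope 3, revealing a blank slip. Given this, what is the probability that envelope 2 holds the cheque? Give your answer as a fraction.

5/6

Condition on the true location of the cheque.
If it is in envelope 1 (prior 1/3): envelope 2 is available but not opened, probability 1/5; weight (1/3)·(1/5) = 1/15.
If it is in envelope 2 (prior 1/3): only envelope 3 is available, probability 1; weight (1/3)·1 = 1/3.
If it is in envelope 3 (prior 1/3): the presenter opened envelope 3, so this case is ruled out; weight (1/3)·0 = 0.
The weights sum to 2/5.
So P(the cheque in envelope 2 | the presenter opened envelope 3) = (1/3) / (2/5) = 5/6.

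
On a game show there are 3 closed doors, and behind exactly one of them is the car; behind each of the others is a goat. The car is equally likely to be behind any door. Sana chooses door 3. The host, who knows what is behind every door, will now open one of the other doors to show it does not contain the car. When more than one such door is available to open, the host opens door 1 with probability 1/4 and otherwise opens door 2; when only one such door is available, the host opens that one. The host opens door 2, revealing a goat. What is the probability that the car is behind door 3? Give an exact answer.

3/7

Condition on the true location of the car.
If it is behind door 1 (prior 1/3): only door 2 is available, probability 1; weight (1/3)·1 = 1/3.
If it is behind door 2 (prior 1/3): the host opened door 2, so this case is ruled out; weight (1/3)·0 = 0.
If it is behind door 3 (prior 1/3): door 1 is available but not opened, probability 3/4; weight (1/3)·(3/4) = 1/4.
The weights sum to 7/12.
So P(the car behind door 3 | the host opened door 2) = (1/4) / (7/12) = 3/7.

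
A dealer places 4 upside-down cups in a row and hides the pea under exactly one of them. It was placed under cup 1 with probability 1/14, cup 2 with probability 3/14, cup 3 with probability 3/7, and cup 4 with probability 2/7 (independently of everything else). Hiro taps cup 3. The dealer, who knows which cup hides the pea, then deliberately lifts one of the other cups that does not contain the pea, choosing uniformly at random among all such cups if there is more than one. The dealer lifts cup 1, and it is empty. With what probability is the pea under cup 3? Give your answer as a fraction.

Condition on the true location of the pea.
If it is under cup 1 (prior 1/14): the dealer opened cup 1, so this case is ruled out; weight (1/14)·0 = 0.
If it is under cup 2 (prior 3/14): the dealer has 2 equally likely choices, so probability 1/2; weight (3/14)·(1/2) = 3/28.
If it is under cup 3 (prior 3/7): the dealer has 3 equally likely choices, so probability 1/3; weight (3/7)·(1/3) = 1/7.
If it is under cup 4 (prior 2/7): the dealer has 2 equally likely choices, so probability 1/2; weight (2/7)·(1/2) = 1/7.
The weights sum to 11/28.
So P(the pea under cup 3 | the dealer opened cup 1) = (1/7) / (11/28) = 4/11.

4/11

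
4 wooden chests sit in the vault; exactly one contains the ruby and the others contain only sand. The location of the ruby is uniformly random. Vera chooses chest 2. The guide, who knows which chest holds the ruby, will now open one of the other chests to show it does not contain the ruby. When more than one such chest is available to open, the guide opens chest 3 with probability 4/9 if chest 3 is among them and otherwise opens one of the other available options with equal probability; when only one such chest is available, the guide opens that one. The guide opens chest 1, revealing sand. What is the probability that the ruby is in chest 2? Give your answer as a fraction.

Condition on the true location of the ruby.
If it is in chest 1 (prior 1/4): the guide opened chest 1, so this case is ruled out; weight (1/4)·0 = 0.
If it is in chest 2 (prior 1/4): chest 3 is available but not opened; chest 1 gets probability (1 − 4/9)/2 = 5/18; weight (1/4)·(5/18) = 5/72.
If it is in chest 3 (prior 1/4): chest 3 holds the prize so is unavailable; the guide chooses uniformly among the 2 others, probability 1/2; weight (1/4)·(1/2) = 1/8.
If it is in chest 4 (prior 1/4): chest 3 is available but not opened, probability 5/9; weight (1/4)·(5/9) = 5/36.
The weights sum to 1/3.
So P(the ruby in chest 2 | the guide opened chest 1) = (5/72) / (1/3) = 5/24.

5/24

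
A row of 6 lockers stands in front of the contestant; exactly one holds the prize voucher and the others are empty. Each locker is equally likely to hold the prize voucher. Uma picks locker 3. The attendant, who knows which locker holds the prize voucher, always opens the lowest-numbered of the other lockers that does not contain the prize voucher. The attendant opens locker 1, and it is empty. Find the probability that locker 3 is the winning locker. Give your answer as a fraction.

Condition on the true location of the prize voucher.
If it is in locker 1 (prior 1/6): the attendant opened locker 1, so this case is ruled out; weight (1/6)·0 = 0.
If it is in any of lockers 2, 3, 4, 5, and 6 (prior 1/6 each): locker 1 is the lowest-numbered option available, probability 1; weight (1/6)·1 = 1/6 each.
The weights sum to 5/6.
So P(the prize voucher in locker 3 | the attendant opened locker 1) = (1/6) / (5/6) = 1/5.

1/5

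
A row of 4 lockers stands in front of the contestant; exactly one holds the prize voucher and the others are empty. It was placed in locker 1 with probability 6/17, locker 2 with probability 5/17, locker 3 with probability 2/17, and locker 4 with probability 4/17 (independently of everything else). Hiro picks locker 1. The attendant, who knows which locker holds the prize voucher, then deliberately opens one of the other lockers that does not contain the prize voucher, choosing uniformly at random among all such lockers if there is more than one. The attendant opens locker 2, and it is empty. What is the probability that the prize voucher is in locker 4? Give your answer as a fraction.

Apply Bayes' rule, conditioning on where the prize voucher actually is.
If it is in locker 1 (prior 6/17): the attendant has 3 equally likely choices, so probability 1/3; weight (6/17)·(1/3) = 2/17.
If it is in locker 2 (prior 5/17): the attendant opened locker 2, so this case is ruled out; weight (5/17)·0 = 0.
If it is in locker 3 (prior 2/17): the attendant has 2 equally likely choices, so probability 1/2; weight (2/17)·(1/2) = 1/17.
If it is in locker 4 (prior 4/17): the attendant has 2 equally likely choices, so probability 1/2; weight (4/17)·(1/2) = 2/17.
The weights sum to 5/17.
So P(the prize voucher in locker 4 | the attendant opened locker 2) = (2/17) / (5/17) = 2/5.

2/5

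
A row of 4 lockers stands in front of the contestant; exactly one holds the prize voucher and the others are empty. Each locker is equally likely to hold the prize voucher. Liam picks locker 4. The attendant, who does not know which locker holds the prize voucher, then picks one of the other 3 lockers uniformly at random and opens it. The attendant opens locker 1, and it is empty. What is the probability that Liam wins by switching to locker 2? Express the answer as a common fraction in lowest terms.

1/3

Because the attendant chose which locker to open without knowing where the prize voucher is, the choice is independent of the prize location. Learning that locker 1 does not hold the prize voucher simply rules out that one location and leaves the remaining 3 lockers still equally likely by symmetry.
So P(the prize voucher in locker 2) = 1/3.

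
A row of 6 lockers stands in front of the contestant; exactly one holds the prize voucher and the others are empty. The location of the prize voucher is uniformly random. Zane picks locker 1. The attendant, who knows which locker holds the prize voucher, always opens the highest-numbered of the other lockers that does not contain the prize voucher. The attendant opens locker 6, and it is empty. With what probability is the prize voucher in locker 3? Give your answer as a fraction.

1/5

Consider each possible location of the prize voucher in turn.
If it is in any of lockers 1, 2, 3, 4, and 5 (prior 1/6 each): locker 6 is the highest-numbered option available, probability 1; weight (1/6)·1 = 1/6 each.
If it is in locker 6 (prior 1/6): the attendant opened locker 6, so this case is ruled out; weight (1/6)·0 = 0.
The weights sum to 5/6.
So P(the prize voucher in locker 3 | the attendant opened locker 6) = (1/6) / (5/6) = 1/5.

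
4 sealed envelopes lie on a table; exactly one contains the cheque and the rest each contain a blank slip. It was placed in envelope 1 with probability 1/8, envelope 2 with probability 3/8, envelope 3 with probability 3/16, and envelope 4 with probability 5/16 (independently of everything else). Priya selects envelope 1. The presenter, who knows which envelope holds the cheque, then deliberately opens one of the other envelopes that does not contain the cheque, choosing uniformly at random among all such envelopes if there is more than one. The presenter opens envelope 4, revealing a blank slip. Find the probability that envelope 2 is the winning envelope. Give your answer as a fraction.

18/31

Apply Bayes' rule, conditioning on where the cheque actually is.
If it is in envelope 1 (prior 1/8): the presenter has 3 equally likely choices, so probability 1/3; weight (1/8)·(1/3) = 1/24.
If it is in envelope 2 (prior 3/8): the presenter has 2 equally likely choices, so probability 1/2; weight (3/8)·(1/2) = 3/16.
If it is in envelope 3 (prior 3/16): the presenter has 2 equally likely choices, so probability 1/2; weight (3/16)·(1/2) = 3/32.
If it is in envelope 4 (prior 5/16): the presenter opened envelope 4, so this case is ruled out; weight (5/16)·0 = 0.
The weights sum to 31/96.
So P(the cheque in envelope 2 | the presenter opened envelope 4) = (3/16) / (31/96) = 18/31.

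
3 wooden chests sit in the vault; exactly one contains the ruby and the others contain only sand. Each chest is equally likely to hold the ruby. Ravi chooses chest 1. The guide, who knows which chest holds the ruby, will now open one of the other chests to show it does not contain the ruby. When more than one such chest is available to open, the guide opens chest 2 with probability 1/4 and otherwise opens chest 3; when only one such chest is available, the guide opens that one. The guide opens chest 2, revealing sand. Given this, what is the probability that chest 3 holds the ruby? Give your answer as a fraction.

Apply Bayes' rule, conditioning on where the ruby actually is.
If it is in chest 1 (prior 1/3): chest 2 is available, opened with probability 1/4; weight (1/3)·(1/4) = 1/12.
If it is in chest 2 (prior 1/3): the guide opened chest 2, so this case is ruled out; weight (1/3)·0 = 0.
If it is in chest 3 (prior 1/3): only chest 2 is available, probability 1; weight (1/3)·1 = 1/3.
The weights sum to 5/12.
So P(the ruby in chest 3 | the guide opened chest 2) = (1/3) / (5/12) = 4/5.

4/5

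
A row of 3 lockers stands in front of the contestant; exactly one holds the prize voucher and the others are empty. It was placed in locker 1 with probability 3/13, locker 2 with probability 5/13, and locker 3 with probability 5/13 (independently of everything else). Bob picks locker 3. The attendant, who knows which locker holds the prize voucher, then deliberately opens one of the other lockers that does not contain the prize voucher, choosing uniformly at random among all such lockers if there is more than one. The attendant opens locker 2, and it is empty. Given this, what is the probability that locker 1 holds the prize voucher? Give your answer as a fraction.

Consider each possible location of the prize voucher in turn.
If it is in locker 1 (prior 3/13): the attendant has no choice, probability 1; weight (3/13)·1 = 3/13.
If it is in locker 2 (prior 5/13): the attendant opened locker 2, so this case is ruled out; weight (5/13)·0 = 0.
If it is in locker 3 (prior 5/13): the attendant has 2 equally likely choices, so probability 1/2; weight (5/13)·(1/2) = 5/26.
The weights sum to 11/26.
So P(the prize voucher in locker 1 | the attendant opened locker 2) = (3/13) / (11/26) = 6/11.

6/11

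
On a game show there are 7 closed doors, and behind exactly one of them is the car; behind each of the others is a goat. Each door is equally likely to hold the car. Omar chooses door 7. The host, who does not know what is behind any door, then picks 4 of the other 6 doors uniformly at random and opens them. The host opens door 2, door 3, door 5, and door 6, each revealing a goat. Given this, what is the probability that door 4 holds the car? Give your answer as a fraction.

Because the host chose which doors to open without knowing where the car is, the choice is independent of the prize location. Learning that none of the 4 opened doors holds the car simply rules out those 4 locations and leaves the remaining 3 doors still equally likely by symmetry.
So P(the car behind door 4) = 1/3.

1/3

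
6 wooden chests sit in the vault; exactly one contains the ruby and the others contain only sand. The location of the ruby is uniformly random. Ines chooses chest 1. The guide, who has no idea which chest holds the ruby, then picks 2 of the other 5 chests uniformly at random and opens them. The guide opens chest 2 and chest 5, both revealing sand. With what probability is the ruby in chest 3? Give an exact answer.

1/4

Condition on the true location of the ruby.
If it is in any of chests 1, 3, 4, and 6 (prior 1/6 each): the guide picks exactly this set with probability 1/10 regardless, and none is the prize; weight (1/6)·(1/10) = 1/60 each.
If it is in either of chests 2 and 5 (prior 1/6 each): that chest was opened and seen not to hold the prize — ruled out; weight (1/6)·0 = 0 each.
The weights sum to 1/15.
So P(the ruby in chest 3 | the guide opened chest 2 and chest 5) = (1/60) / (1/15) = 1/4.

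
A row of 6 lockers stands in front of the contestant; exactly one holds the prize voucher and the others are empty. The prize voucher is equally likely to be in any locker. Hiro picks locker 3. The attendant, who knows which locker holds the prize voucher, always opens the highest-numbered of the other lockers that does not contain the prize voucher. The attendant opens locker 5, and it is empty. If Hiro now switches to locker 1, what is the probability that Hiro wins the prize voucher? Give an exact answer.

0

Consider each possible location of the prize voucher in turn.
If it is in any of lockers 1, 2, 3, and 4 (prior 1/6 each): the attendant would have opened locker 6 instead, probability 0; weight (1/6)·0 = 0 each.
If it is in locker 5 (prior 1/6): the attendant opened locker 5, so this case is ruled out; weight (1/6)·0 = 0.
If it is in locker 6 (prior 1/6): locker 5 is the highest-numbered option available, probability 1; weight (1/6)·1 = 1/6.
The weights sum to 1/6.
So P(the prize voucher in locker 1 | the attendant opened locker 5) = 0 / (1/6) = 0.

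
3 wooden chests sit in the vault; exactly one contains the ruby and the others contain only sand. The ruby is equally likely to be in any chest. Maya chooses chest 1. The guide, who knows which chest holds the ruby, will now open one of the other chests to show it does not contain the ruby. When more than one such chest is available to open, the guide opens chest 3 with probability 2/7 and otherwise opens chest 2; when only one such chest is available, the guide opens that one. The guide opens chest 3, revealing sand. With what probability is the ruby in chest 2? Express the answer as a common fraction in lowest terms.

Consider each possible location of the ruby in turn.
If it is in chest 1 (prior 1/3): chest 3 is available, opened with probability 2/7; weight (1/3)·(2/7) = 2/21.
If it is in chest 2 (prior 1/3): only chest 3 is available, probability 1; weight (1/3)·1 = 1/3.
If it is in chest 3 (prior 1/3): the guide opened chest 3, so this case is ruled out; weight (1/3)·0 = 0.
The weights sum to 3/7.
So P(the ruby in chest 2 | the guide opened chest 3) = (1/3) / (3/7) = 7/9.

7/9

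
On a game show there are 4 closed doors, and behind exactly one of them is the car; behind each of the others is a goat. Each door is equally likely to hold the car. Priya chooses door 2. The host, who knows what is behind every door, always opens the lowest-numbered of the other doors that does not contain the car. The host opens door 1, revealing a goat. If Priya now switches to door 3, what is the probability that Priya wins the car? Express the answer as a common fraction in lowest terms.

1/3

Condition on the true location of the car.
If it is behind door 1 (prior 1/4): the host opened door 1, so this case is ruled out; weight (1/4)·0 = 0.
If it is behind any of doors 2, 3, and 4 (prior 1/4 each): door 1 is the lowest-numbered option available, probability 1; weight (1/4)·1 = 1/4 each.
The weights sum to 3/4.
So P(the car behind door 3 | the host opened door 1) = (1/4) / (3/4) = 1/3.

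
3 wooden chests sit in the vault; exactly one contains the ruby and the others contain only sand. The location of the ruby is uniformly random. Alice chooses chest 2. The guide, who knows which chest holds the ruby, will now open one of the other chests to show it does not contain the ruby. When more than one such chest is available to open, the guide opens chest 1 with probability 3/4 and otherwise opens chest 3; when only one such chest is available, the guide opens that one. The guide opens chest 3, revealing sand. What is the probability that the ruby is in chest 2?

Condition on the true location of the ruby.
If it is in chest 1 (prior 1/3): only chest 3 is available, probability 1; weight (1/3)·1 = 1/3.
If it is in chest 2 (prior 1/3): chest 1 is available but not opened, probability 1/4; weight (1/3)·(1/4) = 1/12.
If it is in chest 3 (prior 1/3): the guide opened chest 3, so this case is ruled out; weight (1/3)·0 = 0.
The weights sum to 5/12.
So P(the ruby in chest 2 | the guide opened chest 3) = (1/12) / (5/12) = 1/5.

1/5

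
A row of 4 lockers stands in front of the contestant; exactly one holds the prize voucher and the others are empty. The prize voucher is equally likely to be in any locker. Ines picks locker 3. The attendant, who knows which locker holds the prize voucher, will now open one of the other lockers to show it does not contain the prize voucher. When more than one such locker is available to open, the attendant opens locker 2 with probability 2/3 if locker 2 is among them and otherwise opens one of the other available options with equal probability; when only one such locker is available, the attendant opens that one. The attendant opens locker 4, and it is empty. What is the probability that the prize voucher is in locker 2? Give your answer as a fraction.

1/2

Consider each possible location of the prize voucher in turn.
If it is in locker 1 (prior 1/4): locker 2 is available but not opened, probability 1/3; weight (1/4)·(1/3) = 1/12.
If it is in locker 2 (prior 1/4): locker 2 holds the prize so is unavailable; the attendant chooses uniformly among the 2 others, probability 1/2; weight (1/4)·(1/2) = 1/8.
If it is in locker 3 (prior 1/4): locker 2 is available but not opened; locker 4 gets probability (1 − 2/3)/2 = 1/6; weight (1/4)·(1/6) = 1/24.
If it is in locker 4 (prior 1/4): the attendant opened locker 4, so this case is ruled out; weight (1/4)·0 = 0.
The weights sum to 1/4.
So P(the prize voucher in locker 2 | the attendant opened locker 4) = (1/8) / (1/4) = 1/2.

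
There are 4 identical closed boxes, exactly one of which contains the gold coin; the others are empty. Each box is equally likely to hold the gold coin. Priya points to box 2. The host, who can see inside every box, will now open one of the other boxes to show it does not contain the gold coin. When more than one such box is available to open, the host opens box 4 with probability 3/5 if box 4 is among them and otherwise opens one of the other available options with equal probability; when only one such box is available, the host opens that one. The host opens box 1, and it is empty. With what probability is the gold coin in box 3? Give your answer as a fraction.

4/11

Consider each possible location of the gold coin in turn.
If it is in box 1 (prior 1/4): the host opened box 1, so this case is ruled out; weight (1/4)·0 = 0.
If it is in box 2 (prior 1/4): box 4 is available but not opened; box 1 gets probability (1 − 3/5)/2 = 1/5; weight (1/4)·(1/5) = 1/20.
If it is in box 3 (prior 1/4): box 4 is available but not opened, probability 2/5; weight (1/4)·(2/5) = 1/10.
If it is in box 4 (prior 1/4): box 4 holds the prize so is unavailable; the host chooses uniformly among the 2 others, probability 1/2; weight (1/4)·(1/2) = 1/8.
The weights sum to 11/40.
So P(the gold coin in box 3 | the host opened box 1) = (1/10) / (11/40) = 4/11.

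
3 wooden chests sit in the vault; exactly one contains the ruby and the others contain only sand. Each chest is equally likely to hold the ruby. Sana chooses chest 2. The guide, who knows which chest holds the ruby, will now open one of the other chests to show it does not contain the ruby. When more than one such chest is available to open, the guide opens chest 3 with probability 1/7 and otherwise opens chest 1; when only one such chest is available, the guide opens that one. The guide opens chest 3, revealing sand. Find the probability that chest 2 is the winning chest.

Consider each possible location of the ruby in turn.
If it is in chest 1 (prior 1/3): only chest 3 is available, probability 1; weight (1/3)·1 = 1/3.
If it is in chest 2 (prior 1/3): chest 3 is available, opened with probability 1/7; weight (1/3)·(1/7) = 1/21.
If it is in chest 3 (prior 1/3): the guide opened chest 3, so this case is ruled out; weight (1/3)·0 = 0.
The weights sum to 8/21.
So P(the ruby in chest 2 | the guide opened chest 3) = (1/21) / (8/21) = 1/8.

1/8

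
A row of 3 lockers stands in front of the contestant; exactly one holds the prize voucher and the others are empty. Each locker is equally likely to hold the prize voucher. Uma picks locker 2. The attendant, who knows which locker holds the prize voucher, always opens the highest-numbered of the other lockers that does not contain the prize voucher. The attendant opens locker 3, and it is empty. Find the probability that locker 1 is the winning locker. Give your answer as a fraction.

1/2

Condition on the true location of the prize voucher.
If it is in either of lockers 1 and 2 (prior 1/3 each): locker 3 is the highest-numbered option available, probability 1; weight (1/3)·1 = 1/3 each.
If it is in locker 3 (prior 1/3): the attendant opened locker 3, so this case is ruled out; weight (1/3)·0 = 0.
The weights sum to 2/3.
So P(the prize voucher in locker 1 | the attendant opened locker 3) = (1/3) / (2/3) = 1/2.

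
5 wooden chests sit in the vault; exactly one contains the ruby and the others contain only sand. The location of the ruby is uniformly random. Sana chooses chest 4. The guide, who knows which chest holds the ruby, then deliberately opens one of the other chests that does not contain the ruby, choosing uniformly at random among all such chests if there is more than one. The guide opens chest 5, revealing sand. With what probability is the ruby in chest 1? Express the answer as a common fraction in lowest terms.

Condition on the true location of the ruby.
If it is in any of chests 1, 2, and 3 (prior 1/5 each): the guide has 3 equally likely choices, so probability 1/3; weight (1/5)·(1/3) = 1/15 each.
If it is in chest 4 (prior 1/5): the guide has 4 equally likely choices, so probability 1/4; weight (1/5)·(1/4) = 1/20.
If it is in chest 5 (prior 1/5): the guide opened chest 5, so this case is ruled out; weight (1/5)·0 = 0.
The weights sum to 1/4.
So P(the ruby in chest 1 | the guide opened chest 5) = (1/15) / (1/4) = 4/15.

4/15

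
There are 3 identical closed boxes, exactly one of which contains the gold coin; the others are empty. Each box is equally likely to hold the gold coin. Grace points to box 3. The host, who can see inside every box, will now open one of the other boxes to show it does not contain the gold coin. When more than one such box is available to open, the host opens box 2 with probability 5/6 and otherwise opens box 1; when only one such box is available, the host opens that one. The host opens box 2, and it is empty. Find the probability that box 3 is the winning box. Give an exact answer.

Consider each possible location of the gold coin in turn.
If it is in box 1 (prior 1/3): only box 2 is available, probability 1; weight (1/3)·1 = 1/3.
If it is in box 2 (prior 1/3): the host opened box 2, so this case is ruled out; weight (1/3)·0 = 0.
If it is in box 3 (prior 1/3): box 2 is available, opened with probability 5/6; weight (1/3)·(5/6) = 5/18.
The weights sum to 11/18.
So P(the gold coin in box 3 | the host opened box 2) = (5/18) / (11/18) = 5/11.

5/11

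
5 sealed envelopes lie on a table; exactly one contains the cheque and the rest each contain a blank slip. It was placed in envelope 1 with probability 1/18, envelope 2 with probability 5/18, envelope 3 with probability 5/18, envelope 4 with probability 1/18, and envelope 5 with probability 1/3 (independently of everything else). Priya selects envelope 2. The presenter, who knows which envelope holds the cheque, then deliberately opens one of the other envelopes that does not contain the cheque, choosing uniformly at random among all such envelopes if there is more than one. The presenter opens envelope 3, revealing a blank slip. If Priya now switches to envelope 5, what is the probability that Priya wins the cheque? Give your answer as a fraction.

Apply Bayes' rule, conditioning on where the cheque actually is.
If it is in either of envelopes 1 and 4 (prior 1/18 each): the presenter has 3 equally likely choices, so probability 1/3; weight (1/18)·(1/3) = 1/54 each.
If it is in envelope 2 (prior 5/18): the presenter has 4 equally likely choices, so probability 1/4; weight (5/18)·(1/4) = 5/72.
If it is in envelope 3 (prior 5/18): the presenter opened envelope 3, so this case is ruled out; weight (5/18)·0 = 0.
If it is in envelope 5 (prior 1/3): the presenter has 3 equally likely choices, so probability 1/3; weight (1/3)·(1/3) = 1/9.
The weights sum to 47/216.
So P(the cheque in envelope 5 | the presenter opened envelope 3) = (1/9) / (47/216) = 24/47.

24/47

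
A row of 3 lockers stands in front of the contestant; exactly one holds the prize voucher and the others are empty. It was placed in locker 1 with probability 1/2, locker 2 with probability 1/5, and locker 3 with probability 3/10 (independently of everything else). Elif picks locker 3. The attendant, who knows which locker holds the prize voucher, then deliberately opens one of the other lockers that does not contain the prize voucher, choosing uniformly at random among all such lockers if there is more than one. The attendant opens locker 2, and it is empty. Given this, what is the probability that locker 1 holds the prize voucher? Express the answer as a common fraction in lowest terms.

Consider each possible location of the prize voucher in turn.
If it is in locker 1 (prior 1/2): the attendant has no choice, probability 1; weight (1/2)·1 = 1/2.
If it is in locker 2 (prior 1/5): the attendant opened locker 2, so this case is ruled out; weight (1/5)·0 = 0.
If it is in locker 3 (prior 3/10): the attendant has 2 equally likely choices, so probability 1/2; weight (3/10)·(1/2) = 3/20.
The weights sum to 13/20.
So P(the prize voucher in locker 1 | the attendant opened locker 2) = (1/2) / (13/20) = 10/13.

10/13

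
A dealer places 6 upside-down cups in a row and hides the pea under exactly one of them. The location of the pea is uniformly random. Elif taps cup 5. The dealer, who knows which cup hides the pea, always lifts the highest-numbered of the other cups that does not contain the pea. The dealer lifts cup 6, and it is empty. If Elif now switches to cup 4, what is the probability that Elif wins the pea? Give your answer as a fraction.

1/5

Condition on the true location of the pea.
If it is under any of cups 1, 2, 3, 4, and 5 (prior 1/6 each): cup 6 is the highest-numbered option available, probability 1; weight (1/6)·1 = 1/6 each.
If it is under cup 6 (prior 1/6): the dealer opened cup 6, so this case is ruled out; weight (1/6)·0 = 0.
The weights sum to 5/6.
So P(the pea under cup 4 | the dealer opened cup 6) = (1/6) / (5/6) = 1/5.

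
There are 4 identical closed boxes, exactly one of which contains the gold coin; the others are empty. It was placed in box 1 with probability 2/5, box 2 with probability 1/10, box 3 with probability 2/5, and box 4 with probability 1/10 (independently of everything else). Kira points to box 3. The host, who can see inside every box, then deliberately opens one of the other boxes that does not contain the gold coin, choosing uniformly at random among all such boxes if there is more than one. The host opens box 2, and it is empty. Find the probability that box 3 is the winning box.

Apply Bayes' rule, conditioning on where the gold coin actually is.
If it is in box 1 (prior 2/5): the host has 2 equally likely choices, so probability 1/2; weight (2/5)·(1/2) = 1/5.
If it is in box 2 (prior 1/10): the host opened box 2, so this case is ruled out; weight (1/10)·0 = 0.
If it is in box 3 (prior 2/5): the host has 3 equally likely choices, so probability 1/3; weight (2/5)·(1/3) = 2/15.
If it is in box 4 (prior 1/10): the host has 2 equally likely choices, so probability 1/2; weight (1/10)·(1/2) = 1/20.
The weights sum to 23/60.
So P(the gold coin in box 3 | the host opened box 2) = (2/15) / (23/60) = 8/23.

8/23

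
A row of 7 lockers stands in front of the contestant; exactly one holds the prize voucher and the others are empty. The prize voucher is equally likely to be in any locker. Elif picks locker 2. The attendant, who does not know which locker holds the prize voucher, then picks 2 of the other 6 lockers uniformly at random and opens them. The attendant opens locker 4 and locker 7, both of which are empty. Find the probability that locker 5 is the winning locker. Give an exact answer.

Because the attendant chose which lockers to open without knowing where the prize voucher is, the choice is independent of the prize location. Learning that none of the 2 opened lockers holds the prize voucher simply rules out those 2 locations and leaves the remaining 5 lockers still equally likely by symmetry.
So P(the prize voucher in locker 5) = 1/5.

1/5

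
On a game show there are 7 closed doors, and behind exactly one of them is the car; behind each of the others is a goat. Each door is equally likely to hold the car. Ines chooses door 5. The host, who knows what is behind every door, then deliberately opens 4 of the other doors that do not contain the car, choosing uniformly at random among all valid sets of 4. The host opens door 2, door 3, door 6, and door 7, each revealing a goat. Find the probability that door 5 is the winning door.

Apply Bayes' rule, conditioning on where the car actually is.
If it is behind either of doors 1 and 4 (prior 1/7 each): the host has 5 equally likely choices, so probability 1/5; weight (1/7)·(1/5) = 1/35 each.
If it is behind any of doors 2, 3, 6, and 7 (prior 1/7 each): that door was opened and seen not to hold the prize — ruled out; weight (1/7)·0 = 0 each.
If it is behind door 5 (prior 1/7): the host has 15 equally likely choices, so probability 1/15; weight (1/7)·(1/15) = 1/105.
The weights sum to 1/15.
So P(the car behind door 5 | the host opened door 2, door 3, door 6, and door 7) = (1/105) / (1/15) = 1/7.

1/7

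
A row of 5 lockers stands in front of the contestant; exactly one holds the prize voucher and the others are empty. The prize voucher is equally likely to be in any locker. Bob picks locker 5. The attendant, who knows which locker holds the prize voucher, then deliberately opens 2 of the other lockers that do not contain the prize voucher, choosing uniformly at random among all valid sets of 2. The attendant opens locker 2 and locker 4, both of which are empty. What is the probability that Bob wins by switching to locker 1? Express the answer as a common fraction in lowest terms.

2/5

Apply Bayes' rule, conditioning on where the prize voucher actually is.
If it is in either of lockers 1 and 3 (prior 1/5 each): the attendant has 3 equally likely choices, so probability 1/3; weight (1/5)·(1/3) = 1/15 each.
If it is in either of lockers 2 and 4 (prior 1/5 each): that locker was opened and seen not to hold the prize — ruled out; weight (1/5)·0 = 0 each.
If it is in locker 5 (prior 1/5): the attendant has 6 equally likely choices, so probability 1/6; weight (1/5)·(1/6) = 1/30.
The weights sum to 1/6.
So P(the prize voucher in locker 1 | the attendant opened locker 2 and locker 4) = (1/15) / (1/6) = 2/5.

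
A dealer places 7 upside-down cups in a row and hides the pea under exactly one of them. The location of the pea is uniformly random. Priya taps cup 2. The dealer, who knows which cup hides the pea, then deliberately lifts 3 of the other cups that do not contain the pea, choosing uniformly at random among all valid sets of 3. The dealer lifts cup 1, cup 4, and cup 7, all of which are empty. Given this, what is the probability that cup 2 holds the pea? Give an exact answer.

1/7

Apply Bayes' rule, conditioning on where the pea actually is.
If it is under any of cups 1, 4, and 7 (prior 1/7 each): that cup was opened and seen not to hold the prize — ruled out; weight (1/7)·0 = 0 each.
If it is under cup 2 (prior 1/7): the dealer has 20 equally likely choices, so probability 1/20; weight (1/7)·(1/20) = 1/140.
If it is under any of cups 3, 5, and 6 (prior 1/7 each): the dealer has 10 equally likely choices, so probability 1/10; weight (1/7)·(1/10) = 1/70 each.
The weights sum to 1/20.
So P(the pea under cup 2 | the dealer opened cup 1, cup 4, and cup 7) = (1/140) / (1/20) = 1/7.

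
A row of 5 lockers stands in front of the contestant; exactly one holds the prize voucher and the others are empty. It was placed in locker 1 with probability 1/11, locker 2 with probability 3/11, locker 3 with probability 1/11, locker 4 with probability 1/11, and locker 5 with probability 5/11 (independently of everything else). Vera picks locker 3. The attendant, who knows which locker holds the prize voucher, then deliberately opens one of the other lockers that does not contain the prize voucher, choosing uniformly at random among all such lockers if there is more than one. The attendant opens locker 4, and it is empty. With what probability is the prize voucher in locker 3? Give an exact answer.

Apply Bayes' rule, conditioning on where the prize voucher actually is.
If it is in locker 1 (prior 1/11): the attendant has 3 equally likely choices, so probability 1/3; weight (1/11)·(1/3) = 1/33.
If it is in locker 2 (prior 3/11): the attendant has 3 equally likely choices, so probability 1/3; weight (3/11)·(1/3) = 1/11.
If it is in locker 3 (prior 1/11): the attendant has 4 equally likely choices, so probability 1/4; weight (1/11)·(1/4) = 1/44.
If it is in locker 4 (prior 1/11): the attendant opened locker 4, so this case is ruled out; weight (1/11)·0 = 0.
If it is in locker 5 (prior 5/11): the attendant has 3 equally likely choices, so probability 1/3; weight (5/11)·(1/3) = 5/33.
The weights sum to 13/44.
So P(the prize voucher in locker 3 | the attendant opened locker 4) = (1/44) / (13/44) = 1/13.

1/13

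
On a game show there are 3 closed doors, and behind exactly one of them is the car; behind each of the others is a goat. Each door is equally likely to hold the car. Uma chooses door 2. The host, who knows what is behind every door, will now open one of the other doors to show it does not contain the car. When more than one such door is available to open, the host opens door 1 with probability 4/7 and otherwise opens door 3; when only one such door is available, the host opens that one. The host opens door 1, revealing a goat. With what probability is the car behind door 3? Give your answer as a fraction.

Consider each possible location of the car in turn.
If it is behind door 1 (prior 1/3): the host opened door 1, so this case is ruled out; weight (1/3)·0 = 0.
If it is behind door 2 (prior 1/3): door 1 is available, opened with probability 4/7; weight (1/3)·(4/7) = 4/21.
If it is behind door 3 (prior 1/3): only door 1 is available, probability 1; weight (1/3)·1 = 1/3.
The weights sum to 11/21.
So P(the car behind door 3 | the host opened door 1) = (1/3) / (11/21) = 7/11.

7/11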